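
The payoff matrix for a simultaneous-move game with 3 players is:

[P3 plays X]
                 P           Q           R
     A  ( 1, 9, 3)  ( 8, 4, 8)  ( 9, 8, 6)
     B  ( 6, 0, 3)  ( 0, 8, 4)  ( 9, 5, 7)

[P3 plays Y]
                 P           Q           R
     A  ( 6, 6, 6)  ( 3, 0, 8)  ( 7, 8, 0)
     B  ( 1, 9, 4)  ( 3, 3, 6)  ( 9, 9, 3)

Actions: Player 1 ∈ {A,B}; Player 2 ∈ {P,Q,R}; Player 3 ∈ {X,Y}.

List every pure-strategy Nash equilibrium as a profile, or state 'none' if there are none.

(A,P,X): not NE [P1→B gives 6>1; P3→Y gives 6>3]
(A,P,Y): not NE [P2→R gives 8>6]
(A,Q,X): not NE [P2→P gives 9>4]
(A,Q,Y): not NE [P2→R gives 8>0]
(A,R,X): not NE [P2→P gives 9>8]
(A,R,Y): not NE [P1→B gives 9>7; P3→X gives 6>0]
(B,P,X): not NE [P2→Q gives 8>0; P3→Y gives 4>3]
(B,P,Y): not NE [P1→A gives 6>1]
(B,Q,X): not NE [P1→A gives 8>0; P3→Y gives 6>4]
(B,Q,Y): not NE [P2→R gives 9>3]
(B,R,X): not NE [P2→Q gives 8>5]
(B,R,Y): not NE [P3→X gives 7>3]

Equilibria: none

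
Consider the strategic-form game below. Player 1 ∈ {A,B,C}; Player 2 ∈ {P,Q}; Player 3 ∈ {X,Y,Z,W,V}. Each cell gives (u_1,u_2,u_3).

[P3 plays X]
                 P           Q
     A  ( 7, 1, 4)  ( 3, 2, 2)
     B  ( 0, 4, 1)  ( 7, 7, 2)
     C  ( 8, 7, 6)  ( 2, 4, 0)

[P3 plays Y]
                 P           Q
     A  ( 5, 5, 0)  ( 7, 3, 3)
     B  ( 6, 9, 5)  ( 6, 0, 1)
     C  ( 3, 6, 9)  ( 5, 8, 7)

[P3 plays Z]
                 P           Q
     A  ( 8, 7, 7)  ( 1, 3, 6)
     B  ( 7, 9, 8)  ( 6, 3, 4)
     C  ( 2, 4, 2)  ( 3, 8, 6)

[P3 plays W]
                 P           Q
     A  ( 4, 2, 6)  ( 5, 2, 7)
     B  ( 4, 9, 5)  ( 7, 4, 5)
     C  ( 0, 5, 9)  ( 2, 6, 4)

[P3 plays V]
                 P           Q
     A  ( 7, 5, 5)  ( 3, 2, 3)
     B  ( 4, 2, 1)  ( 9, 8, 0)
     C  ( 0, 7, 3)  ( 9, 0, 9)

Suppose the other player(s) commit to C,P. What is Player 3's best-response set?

argmax u_3 = {Y,W}

u_3(X vs C,P) = 6
u_3(Y vs C,P) = 9
u_3(Z vs C,P) = 2
u_3(W vs C,P) = 9
u_3(V vs C,P) = 3
max payoff 9 at {Y,W}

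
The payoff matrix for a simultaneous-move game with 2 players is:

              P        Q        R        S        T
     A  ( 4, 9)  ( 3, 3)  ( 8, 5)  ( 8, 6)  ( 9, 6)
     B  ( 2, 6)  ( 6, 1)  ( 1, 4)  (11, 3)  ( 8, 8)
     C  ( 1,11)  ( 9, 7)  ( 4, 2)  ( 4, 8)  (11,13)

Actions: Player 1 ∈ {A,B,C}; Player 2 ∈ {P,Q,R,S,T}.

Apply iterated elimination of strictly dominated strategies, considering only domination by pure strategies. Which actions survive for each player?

P2 drop Q (P beats it: A:9>3 B:6>1 C:11>7)
P2 drop R (P beats it: A:9>5 B:6>4 C:11>2)
P2 drop S (P beats it: A:9>6 B:6>3 C:11>8)
P1 drop B (A beats it: P:4>2 T:9>8)
P1→{A,C} P2→{P,T}

IESDS → P1:{A,C} P2:{P,T}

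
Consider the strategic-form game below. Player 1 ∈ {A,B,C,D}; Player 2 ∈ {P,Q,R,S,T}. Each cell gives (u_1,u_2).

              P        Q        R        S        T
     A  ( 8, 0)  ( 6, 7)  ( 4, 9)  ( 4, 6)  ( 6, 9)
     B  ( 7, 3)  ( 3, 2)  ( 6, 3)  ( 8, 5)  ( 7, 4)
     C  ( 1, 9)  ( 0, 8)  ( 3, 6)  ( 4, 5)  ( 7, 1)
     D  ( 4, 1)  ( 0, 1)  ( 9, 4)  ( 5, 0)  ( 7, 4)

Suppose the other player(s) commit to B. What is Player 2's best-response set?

BR_2 = {S}

u_2(P vs B) = 3
u_2(Q vs B) = 2
u_2(R vs B) = 3
u_2(S vs B) = 5
u_2(T vs B) = 4
max payoff 5 at {S}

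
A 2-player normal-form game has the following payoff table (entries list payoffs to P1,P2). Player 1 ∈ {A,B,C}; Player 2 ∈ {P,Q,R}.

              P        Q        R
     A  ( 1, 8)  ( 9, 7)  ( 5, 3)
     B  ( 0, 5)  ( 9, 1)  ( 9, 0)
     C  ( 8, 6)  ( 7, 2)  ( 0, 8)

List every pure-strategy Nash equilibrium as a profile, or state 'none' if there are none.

(A,P): not NE [P1→C gives 8>1]
(A,Q): not NE [P2→P gives 8>7]
(A,R): not NE [P1→B gives 9>5; P2→P gives 8>3]
(B,P): not NE [P1→C gives 8>0]
(B,Q): not NE [P2→P gives 5>1]
(B,R): not NE [P2→P gives 5>0]
(C,P): not NE [P2→R gives 8>6]
(C,Q): not NE [P1→B gives 9>7; P2→R gives 8>2]
(C,R): not NE [P1→B gives 9>0]

No pure NE.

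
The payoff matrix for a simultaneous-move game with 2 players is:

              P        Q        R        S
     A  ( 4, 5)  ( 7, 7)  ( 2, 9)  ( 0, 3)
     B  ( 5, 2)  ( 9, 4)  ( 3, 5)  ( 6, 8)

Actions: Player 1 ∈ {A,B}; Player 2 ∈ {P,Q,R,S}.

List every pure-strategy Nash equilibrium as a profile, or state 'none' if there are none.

(A,P): not NE [P1→B gives 5>4; P2→R gives 9>5]
(A,Q): not NE [P1→B gives 9>7; P2→R gives 9>7]
(A,R): not NE [P1→B gives 3>2]
(A,S): not NE [P1→B gives 6>0; P2→R gives 9>3]
(B,P): not NE [P2→S gives 8>2]
(B,Q): not NE [P2→S gives 8>4]
(B,R): not NE [P2→S gives 8>5]
(B,S): NE

NE set: (B,S)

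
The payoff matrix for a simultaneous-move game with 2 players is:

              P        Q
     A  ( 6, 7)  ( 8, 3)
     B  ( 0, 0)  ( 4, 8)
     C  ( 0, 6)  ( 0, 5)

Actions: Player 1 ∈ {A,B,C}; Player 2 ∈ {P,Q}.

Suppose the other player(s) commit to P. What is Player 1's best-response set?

argmax u_1 = {A}

u_1(A vs P) = 6
u_1(B vs P) = 0
u_1(C vs P) = 0
max payoff 6 at {A}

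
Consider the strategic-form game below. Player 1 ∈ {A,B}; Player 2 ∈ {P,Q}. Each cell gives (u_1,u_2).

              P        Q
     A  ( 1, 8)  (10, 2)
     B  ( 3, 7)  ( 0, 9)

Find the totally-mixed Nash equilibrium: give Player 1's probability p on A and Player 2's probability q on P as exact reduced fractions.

P1 mixes 1/4 on A; P2 mixes 5/6 on P

P1 indiff ⇒ q·1+(1-q)·10 = q·3+(1-q)·0 ⇒ q(-2) = (1-q)(-10) ⇒ q = 5/6
P2 indiff ⇒ p·8+(1-p)·7 = p·2+(1-p)·9 ⇒ p(6) = (1-p)(2) ⇒ p = 1/4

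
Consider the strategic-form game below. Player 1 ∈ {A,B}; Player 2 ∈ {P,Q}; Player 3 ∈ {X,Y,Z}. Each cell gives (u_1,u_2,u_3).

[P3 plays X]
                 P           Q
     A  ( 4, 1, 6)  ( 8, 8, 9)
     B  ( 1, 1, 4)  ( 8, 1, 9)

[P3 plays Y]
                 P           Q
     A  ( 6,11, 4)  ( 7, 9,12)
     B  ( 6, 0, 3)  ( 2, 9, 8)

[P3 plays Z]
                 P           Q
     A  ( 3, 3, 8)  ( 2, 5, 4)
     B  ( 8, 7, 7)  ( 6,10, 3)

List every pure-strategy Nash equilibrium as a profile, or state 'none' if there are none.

(A,P,X): not NE [P2→Q gives 8>1; P3→Z gives 8>6]
(A,P,Y): not NE [P3→Z gives 8>4]
(A,P,Z): not NE [P1→B gives 8>3; P2→Q gives 5>3]
(A,Q,X): not NE [P3→Y gives 12>9]
(A,Q,Y): not NE [P2→P gives 11>9]
(A,Q,Z): not NE [P1→B gives 6>2; P3→Y gives 12>4]
(B,P,X): not NE [P1→A gives 4>1; P3→Z gives 7>4]
(B,P,Y): not NE [P2→Q gives 9>0; P3→Z gives 7>3]
(B,P,Z): not NE [P2→Q gives 10>7]
(B,Q,X): NE
(B,Q,Y): not NE [P1→A gives 7>2; P3→X gives 9>8]
(B,Q,Z): not NE [P3→X gives 9>3]

NE set: (B,Q,X)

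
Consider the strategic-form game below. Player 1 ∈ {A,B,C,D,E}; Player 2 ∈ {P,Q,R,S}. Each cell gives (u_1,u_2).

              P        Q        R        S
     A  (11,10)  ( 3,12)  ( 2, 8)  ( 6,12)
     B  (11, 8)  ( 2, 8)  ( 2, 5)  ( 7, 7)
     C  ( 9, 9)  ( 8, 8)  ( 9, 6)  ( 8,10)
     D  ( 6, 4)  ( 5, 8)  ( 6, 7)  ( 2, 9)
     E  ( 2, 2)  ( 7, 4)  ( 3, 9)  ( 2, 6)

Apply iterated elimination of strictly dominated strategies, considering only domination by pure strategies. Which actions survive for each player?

P1 drop D (C beats it: P:9>6 Q:8>5 R:9>6 S:8>2)
P1 drop E (C beats it: P:9>2 Q:8>7 R:9>3 S:8>2)
P2 drop R (P beats it: A:10>8 B:8>5 C:9>6)
P1→{A,B,C} P2→{P,Q,S}

IESDS → P1:{A,B,C} P2:{P,Q,S}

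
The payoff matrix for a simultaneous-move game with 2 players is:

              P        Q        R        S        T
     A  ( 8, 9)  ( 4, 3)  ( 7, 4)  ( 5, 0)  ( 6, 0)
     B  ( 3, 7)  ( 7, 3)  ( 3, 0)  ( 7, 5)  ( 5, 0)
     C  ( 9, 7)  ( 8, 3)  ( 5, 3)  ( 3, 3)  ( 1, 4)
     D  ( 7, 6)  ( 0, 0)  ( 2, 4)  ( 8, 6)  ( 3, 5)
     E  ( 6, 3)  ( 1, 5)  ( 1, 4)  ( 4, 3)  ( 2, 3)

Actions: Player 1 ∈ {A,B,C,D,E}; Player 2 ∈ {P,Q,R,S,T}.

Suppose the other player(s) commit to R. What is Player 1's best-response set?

argmax u_1 = {A}

u_1(A vs R) = 7
u_1(B vs R) = 3
u_1(C vs R) = 5
u_1(D vs R) = 2
u_1(E vs R) = 1
max payoff 7 at {A}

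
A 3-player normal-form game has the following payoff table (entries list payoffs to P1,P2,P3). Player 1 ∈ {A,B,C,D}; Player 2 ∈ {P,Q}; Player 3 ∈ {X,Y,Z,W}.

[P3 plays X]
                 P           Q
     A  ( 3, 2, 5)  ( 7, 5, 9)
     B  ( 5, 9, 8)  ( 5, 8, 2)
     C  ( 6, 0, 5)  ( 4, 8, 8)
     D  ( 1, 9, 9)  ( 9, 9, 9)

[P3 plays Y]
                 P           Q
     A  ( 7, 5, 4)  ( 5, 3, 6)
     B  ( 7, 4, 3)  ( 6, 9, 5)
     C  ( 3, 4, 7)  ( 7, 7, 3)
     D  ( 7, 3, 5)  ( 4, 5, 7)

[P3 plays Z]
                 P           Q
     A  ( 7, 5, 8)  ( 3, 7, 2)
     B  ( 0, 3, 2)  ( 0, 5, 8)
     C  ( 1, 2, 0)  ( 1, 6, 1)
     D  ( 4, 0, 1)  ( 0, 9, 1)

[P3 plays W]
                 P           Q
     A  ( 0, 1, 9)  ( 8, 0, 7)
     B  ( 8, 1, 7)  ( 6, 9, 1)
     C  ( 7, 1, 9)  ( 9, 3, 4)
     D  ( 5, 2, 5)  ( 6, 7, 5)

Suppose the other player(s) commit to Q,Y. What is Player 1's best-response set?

u_1(A vs Q,Y) = 5
u_1(B vs Q,Y) = 6
u_1(C vs Q,Y) = 7
u_1(D vs Q,Y) = 4
max payoff 7 at {C}

argmax u_1 = {C}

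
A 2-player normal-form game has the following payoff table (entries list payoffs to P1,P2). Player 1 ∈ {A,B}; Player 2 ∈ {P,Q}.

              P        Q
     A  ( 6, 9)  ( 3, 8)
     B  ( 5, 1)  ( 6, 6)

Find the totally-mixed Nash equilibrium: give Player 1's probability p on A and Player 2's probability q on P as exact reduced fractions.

P1 indiff ⇒ q·6+(1-q)·3 = q·5+(1-q)·6 ⇒ q(1) = (1-q)(3) ⇒ q = 3/4
P2 indiff ⇒ p·9+(1-p)·1 = p·8+(1-p)·6 ⇒ p(1) = (1-p)(5) ⇒ p = 5/6

P1 mixes 5/6 on A; P2 mixes 3/4 on P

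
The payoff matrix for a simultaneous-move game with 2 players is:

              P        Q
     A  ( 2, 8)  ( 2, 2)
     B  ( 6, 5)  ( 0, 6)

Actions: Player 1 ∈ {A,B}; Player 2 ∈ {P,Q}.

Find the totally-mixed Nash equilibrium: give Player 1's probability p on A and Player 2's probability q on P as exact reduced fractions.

p=1/7, q=1/3

P1 indiff ⇒ q·2+(1-q)·2 = q·6+(1-q)·0 ⇒ q(-4) = (1-q)(-2) ⇒ q = 1/3
P2 indiff ⇒ p·8+(1-p)·5 = p·2+(1-p)·6 ⇒ p(6) = (1-p)(1) ⇒ p = 1/7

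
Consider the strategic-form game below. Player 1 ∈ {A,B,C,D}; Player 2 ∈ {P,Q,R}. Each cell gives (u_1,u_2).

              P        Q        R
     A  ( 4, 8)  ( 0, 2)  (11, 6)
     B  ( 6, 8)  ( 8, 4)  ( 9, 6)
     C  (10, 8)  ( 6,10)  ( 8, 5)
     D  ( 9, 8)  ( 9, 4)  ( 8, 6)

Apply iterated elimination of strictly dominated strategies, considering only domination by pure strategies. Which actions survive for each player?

P2 drop R (P beats it: A:8>6 B:8>6 C:8>5 D:8>6)
P1 drop A (B beats it: P:6>4 Q:8>0)
P1 drop B (D beats it: P:9>6 Q:9>8)
P1→{C,D} P2→{P,Q}

IESDS → P1:{C,D} P2:{P,Q}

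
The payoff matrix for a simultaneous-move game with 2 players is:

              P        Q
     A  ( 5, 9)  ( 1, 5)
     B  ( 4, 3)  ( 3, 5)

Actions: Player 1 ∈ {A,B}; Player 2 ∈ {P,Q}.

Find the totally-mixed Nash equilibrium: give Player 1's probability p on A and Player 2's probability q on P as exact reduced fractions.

P1 indiff ⇒ q·5+(1-q)·1 = q·4+(1-q)·3 ⇒ q(1) = (1-q)(2) ⇒ q = 2/3
P2 indiff ⇒ p·9+(1-p)·3 = p·5+(1-p)·5 ⇒ p(4) = (1-p)(2) ⇒ p = 1/3

(p,q) = (1/3, 2/3)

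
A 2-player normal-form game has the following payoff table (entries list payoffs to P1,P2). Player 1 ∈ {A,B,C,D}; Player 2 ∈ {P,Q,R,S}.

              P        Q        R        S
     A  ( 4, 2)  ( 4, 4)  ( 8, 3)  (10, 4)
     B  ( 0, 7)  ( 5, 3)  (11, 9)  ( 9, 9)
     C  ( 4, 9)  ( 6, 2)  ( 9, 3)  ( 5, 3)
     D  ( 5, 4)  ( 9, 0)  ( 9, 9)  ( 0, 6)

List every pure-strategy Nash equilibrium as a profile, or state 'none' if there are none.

(A,P): not NE [P1→D gives 5>4; P2→S gives 4>2]
(A,Q): not NE [P1→D gives 9>4]
(A,R): not NE [P1→B gives 11>8; P2→S gives 4>3]
(A,S): NE
(B,P): not NE [P1→D gives 5>0; P2→S gives 9>7]
(B,Q): not NE [P1→D gives 9>5; P2→S gives 9>3]
(B,R): NE
(B,S): not NE [P1→A gives 10>9]
(C,P): not NE [P1→D gives 5>4]
(C,Q): not NE [P1→D gives 9>6; P2→P gives 9>2]
(C,R): not NE [P1→B gives 11>9; P2→P gives 9>3]
(C,S): not NE [P1→A gives 10>5; P2→P gives 9>3]
(D,P): not NE [P2→R gives 9>4]
(D,Q): not NE [P2→R gives 9>0]
(D,R): not NE [P1→B gives 11>9]
(D,S): not NE [P1→A gives 10>0; P2→R gives 9>6]

Nash profiles: (A,S), (B,R)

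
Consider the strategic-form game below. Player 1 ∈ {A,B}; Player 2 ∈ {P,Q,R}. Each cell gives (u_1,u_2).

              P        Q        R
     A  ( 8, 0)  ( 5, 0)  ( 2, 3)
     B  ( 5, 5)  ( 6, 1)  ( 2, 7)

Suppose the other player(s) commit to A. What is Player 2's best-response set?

argmax u_2 = {R}

u_2(P vs A) = 0
u_2(Q vs A) = 0
u_2(R vs A) = 3
max payoff 3 at {R}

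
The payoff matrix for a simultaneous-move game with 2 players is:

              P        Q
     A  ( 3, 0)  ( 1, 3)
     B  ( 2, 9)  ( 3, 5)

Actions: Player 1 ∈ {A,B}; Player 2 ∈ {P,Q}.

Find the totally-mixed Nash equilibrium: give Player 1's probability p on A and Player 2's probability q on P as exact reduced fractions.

P1 indiff ⇒ q·3+(1-q)·1 = q·2+(1-q)·3 ⇒ q(1) = (1-q)(2) ⇒ q = 2/3
P2 indiff ⇒ p·0+(1-p)·9 = p·3+(1-p)·5 ⇒ p(-3) = (1-p)(-4) ⇒ p = 4/7

P1 mixes 4/7 on A; P2 mixes 2/3 on P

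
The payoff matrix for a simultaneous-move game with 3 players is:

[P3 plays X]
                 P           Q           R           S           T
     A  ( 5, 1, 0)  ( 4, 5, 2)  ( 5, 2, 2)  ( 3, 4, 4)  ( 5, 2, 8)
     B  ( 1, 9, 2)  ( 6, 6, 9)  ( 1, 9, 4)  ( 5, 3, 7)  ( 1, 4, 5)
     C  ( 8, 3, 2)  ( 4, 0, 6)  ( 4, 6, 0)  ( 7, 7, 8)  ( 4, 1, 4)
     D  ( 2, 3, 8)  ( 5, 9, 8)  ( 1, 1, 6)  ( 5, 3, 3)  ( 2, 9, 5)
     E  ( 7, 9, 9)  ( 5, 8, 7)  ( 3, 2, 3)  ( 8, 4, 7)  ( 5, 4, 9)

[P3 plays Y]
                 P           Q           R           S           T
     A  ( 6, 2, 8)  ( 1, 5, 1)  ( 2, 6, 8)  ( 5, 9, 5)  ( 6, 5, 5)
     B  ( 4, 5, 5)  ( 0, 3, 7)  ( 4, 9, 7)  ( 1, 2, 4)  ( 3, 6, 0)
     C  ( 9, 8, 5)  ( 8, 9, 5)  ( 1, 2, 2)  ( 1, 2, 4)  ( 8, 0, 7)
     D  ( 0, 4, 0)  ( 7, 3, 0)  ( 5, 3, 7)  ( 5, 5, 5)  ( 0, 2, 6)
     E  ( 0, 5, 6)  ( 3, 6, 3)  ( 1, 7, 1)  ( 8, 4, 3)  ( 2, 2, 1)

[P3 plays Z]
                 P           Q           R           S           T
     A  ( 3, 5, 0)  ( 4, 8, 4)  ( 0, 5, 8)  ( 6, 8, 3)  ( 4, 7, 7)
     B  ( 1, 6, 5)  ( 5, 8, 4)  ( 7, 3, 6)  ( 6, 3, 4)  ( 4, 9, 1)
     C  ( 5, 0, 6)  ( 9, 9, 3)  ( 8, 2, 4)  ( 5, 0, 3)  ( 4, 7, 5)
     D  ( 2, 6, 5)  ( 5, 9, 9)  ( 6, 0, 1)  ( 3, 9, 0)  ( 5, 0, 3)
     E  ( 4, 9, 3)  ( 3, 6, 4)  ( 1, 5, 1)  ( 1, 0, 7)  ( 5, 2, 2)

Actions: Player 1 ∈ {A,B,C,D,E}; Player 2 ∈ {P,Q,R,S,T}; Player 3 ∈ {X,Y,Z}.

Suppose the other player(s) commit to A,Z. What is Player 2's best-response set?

u_2(P vs A,Z) = 5
u_2(Q vs A,Z) = 8
u_2(R vs A,Z) = 5
u_2(S vs A,Z) = 8
u_2(T vs A,Z) = 7
max payoff 8 at {Q,S}

P2 best: {Q,S}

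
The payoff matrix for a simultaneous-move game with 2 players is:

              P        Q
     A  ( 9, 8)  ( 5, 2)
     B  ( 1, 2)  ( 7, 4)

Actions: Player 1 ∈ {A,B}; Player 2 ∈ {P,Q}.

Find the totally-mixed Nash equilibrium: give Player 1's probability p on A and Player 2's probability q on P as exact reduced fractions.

p=1/4, q=1/5

P1 indiff ⇒ q·9+(1-q)·5 = q·1+(1-q)·7 ⇒ q(8) = (1-q)(2) ⇒ q = 1/5
P2 indiff ⇒ p·8+(1-p)·2 = p·2+(1-p)·4 ⇒ p(6) = (1-p)(2) ⇒ p = 1/4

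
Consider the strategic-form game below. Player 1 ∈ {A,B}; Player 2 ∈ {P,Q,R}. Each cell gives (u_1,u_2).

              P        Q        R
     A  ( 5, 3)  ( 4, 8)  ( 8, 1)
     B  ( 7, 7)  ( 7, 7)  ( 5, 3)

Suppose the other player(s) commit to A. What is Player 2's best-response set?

u_2(P vs A) = 3
u_2(Q vs A) = 8
u_2(R vs A) = 1
max payoff 8 at {Q}

argmax u_2 = {Q}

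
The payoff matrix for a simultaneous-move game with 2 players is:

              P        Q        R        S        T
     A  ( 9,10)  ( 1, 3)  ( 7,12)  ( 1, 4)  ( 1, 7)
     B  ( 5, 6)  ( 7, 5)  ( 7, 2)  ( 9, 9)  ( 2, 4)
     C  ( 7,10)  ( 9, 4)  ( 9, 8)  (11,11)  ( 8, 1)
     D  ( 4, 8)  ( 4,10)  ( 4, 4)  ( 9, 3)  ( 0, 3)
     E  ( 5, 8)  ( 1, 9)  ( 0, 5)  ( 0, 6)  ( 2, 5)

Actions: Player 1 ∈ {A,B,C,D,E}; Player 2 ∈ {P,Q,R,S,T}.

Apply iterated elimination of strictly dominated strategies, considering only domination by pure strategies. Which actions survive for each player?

P1 drop B (C beats it: P:7>5 Q:9>7 R:9>7 S:11>9 T:8>2)
P1 drop D (C beats it: P:7>4 Q:9>4 R:9>4 S:11>9 T:8>0)
P1 drop E (C beats it: P:7>5 Q:9>1 R:9>0 S:11>0 T:8>2)
P2 drop Q (P beats it: A:10>3 C:10>4)
P2 drop T (P beats it: A:10>7 C:10>1)
P1→{A,C} P2→{P,R,S}

Remaining: P1:{A,C} P2:{P,R,S}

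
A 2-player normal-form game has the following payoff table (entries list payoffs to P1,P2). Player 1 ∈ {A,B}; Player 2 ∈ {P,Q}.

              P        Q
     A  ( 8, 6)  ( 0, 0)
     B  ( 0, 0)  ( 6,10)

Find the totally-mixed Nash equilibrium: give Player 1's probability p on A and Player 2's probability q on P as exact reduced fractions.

(p,q) = (5/8, 3/7)

P1 indiff ⇒ q·8+(1-q)·0 = q·0+(1-q)·6 ⇒ q(8) = (1-q)(6) ⇒ q = 3/7
P2 indiff ⇒ p·6+(1-p)·0 = p·0+(1-p)·10 ⇒ p(6) = (1-p)(10) ⇒ p = 5/8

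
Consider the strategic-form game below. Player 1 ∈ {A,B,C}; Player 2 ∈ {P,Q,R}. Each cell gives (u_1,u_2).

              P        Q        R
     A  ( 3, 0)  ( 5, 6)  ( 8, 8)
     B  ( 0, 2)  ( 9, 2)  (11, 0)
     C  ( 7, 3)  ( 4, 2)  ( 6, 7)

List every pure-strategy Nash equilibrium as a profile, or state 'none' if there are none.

(A,P): not NE [P1→C gives 7>3; P2→R gives 8>0]
(A,Q): not NE [P1→B gives 9>5; P2→R gives 8>6]
(A,R): not NE [P1→B gives 11>8]
(B,P): not NE [P1→C gives 7>0]
(B,Q): NE
(B,R): not NE [P2→Q gives 2>0]
(C,P): not NE [P2→R gives 7>3]
(C,Q): not NE [P1→B gives 9>4; P2→R gives 7>2]
(C,R): not NE [P1→B gives 11>6]

PSNE = {(B,Q)}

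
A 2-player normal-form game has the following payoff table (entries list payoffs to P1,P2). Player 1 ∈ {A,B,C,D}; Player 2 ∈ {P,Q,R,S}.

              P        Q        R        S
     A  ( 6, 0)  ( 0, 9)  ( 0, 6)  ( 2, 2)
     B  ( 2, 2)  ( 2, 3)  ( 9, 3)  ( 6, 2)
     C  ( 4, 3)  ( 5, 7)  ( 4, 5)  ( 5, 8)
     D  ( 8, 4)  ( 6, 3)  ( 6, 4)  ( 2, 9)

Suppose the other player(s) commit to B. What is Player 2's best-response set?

BR_2 = {Q,R}

u_2(P vs B) = 2
u_2(Q vs B) = 3
u_2(R vs B) = 3
u_2(S vs B) = 2
max payoff 3 at {Q,R}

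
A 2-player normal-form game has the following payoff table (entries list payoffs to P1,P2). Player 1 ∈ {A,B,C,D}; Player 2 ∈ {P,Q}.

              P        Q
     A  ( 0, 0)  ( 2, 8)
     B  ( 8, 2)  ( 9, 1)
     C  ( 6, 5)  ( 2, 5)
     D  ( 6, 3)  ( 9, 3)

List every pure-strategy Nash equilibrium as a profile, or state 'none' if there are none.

(A,P): not NE [P1→B gives 8>0; P2→Q gives 8>0]
(A,Q): not NE [P1→D gives 9>2]
(B,P): NE
(B,Q): not NE [P2→P gives 2>1]
(C,P): not NE [P1→B gives 8>6]
(C,Q): not NE [P1→D gives 9>2]
(D,P): not NE [P1→B gives 8>6]
(D,Q): NE

NE set: (B,P), (D,Q)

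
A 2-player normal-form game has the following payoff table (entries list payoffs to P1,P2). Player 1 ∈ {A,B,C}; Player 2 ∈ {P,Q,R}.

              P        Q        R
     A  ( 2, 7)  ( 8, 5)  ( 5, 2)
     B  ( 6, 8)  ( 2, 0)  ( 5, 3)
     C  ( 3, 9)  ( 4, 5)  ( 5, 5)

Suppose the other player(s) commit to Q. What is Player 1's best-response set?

P1 best: {A}

u_1(A vs Q) = 8
u_1(B vs Q) = 2
u_1(C vs Q) = 4
max payoff 8 at {A}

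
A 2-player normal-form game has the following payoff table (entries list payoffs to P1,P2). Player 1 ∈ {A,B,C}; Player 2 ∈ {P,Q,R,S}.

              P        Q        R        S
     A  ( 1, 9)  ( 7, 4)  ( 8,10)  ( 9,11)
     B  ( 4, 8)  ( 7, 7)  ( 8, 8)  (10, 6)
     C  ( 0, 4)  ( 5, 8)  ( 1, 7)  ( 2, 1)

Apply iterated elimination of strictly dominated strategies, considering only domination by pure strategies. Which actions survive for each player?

P1 drop C (A beats it: P:1>0 Q:7>5 R:8>1 S:9>2)
P2 drop Q (P beats it: A:9>4 B:8>7)
P1→{A,B} P2→{P,R,S}

Survivors P1:{A,B} P2:{P,R,S}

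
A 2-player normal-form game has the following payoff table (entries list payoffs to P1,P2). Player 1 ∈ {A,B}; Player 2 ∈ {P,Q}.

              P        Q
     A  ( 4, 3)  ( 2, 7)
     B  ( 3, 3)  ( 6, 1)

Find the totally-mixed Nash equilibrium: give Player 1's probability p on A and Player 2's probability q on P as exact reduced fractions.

P1 indiff ⇒ q·4+(1-q)·2 = q·3+(1-q)·6 ⇒ q(1) = (1-q)(4) ⇒ q = 4/5
P2 indiff ⇒ p·3+(1-p)·3 = p·7+(1-p)·1 ⇒ p(-4) = (1-p)(-2) ⇒ p = 1/3

p=1/3, q=4/5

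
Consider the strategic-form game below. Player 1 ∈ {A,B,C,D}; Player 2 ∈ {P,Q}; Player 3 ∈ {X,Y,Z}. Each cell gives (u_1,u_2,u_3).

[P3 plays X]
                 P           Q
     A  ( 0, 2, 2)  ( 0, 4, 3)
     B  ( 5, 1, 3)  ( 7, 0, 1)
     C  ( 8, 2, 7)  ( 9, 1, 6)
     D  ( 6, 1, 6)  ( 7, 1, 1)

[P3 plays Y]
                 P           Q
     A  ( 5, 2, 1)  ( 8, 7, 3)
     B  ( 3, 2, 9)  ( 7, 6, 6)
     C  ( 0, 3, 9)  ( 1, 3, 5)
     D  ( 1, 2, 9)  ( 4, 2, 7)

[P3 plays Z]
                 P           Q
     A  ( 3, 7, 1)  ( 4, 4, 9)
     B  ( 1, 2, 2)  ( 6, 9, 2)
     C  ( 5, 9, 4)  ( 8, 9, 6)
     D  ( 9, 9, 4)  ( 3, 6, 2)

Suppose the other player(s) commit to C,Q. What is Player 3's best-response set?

u_3(X vs C,Q) = 6
u_3(Y vs C,Q) = 5
u_3(Z vs C,Q) = 6
max payoff 6 at {X,Z}

BR_3 = {X,Z}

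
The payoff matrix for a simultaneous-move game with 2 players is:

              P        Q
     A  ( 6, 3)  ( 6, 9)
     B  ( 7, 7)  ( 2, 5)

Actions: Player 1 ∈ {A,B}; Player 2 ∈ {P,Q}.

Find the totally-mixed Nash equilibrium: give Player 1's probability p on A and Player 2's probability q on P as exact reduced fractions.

P1 indiff ⇒ q·6+(1-q)·6 = q·7+(1-q)·2 ⇒ q(-1) = (1-q)(-4) ⇒ q = 4/5
P2 indiff ⇒ p·3+(1-p)·7 = p·9+(1-p)·5 ⇒ p(-6) = (1-p)(-2) ⇒ p = 1/4

p=1/4, q=4/5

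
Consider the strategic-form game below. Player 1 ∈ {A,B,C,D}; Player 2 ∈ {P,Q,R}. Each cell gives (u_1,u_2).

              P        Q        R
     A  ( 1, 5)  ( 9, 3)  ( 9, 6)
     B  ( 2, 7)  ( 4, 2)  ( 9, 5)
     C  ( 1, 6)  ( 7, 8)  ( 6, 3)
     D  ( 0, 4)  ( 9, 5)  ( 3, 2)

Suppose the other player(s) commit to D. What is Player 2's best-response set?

u_2(P vs D) = 4
u_2(Q vs D) = 5
u_2(R vs D) = 2
max payoff 5 at {Q}

BR_2 = {Q}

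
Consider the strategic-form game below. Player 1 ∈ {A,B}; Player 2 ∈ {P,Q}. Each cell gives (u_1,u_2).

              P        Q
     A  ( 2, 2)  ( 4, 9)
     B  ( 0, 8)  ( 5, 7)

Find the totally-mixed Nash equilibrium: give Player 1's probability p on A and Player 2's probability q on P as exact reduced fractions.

P1 indiff ⇒ q·2+(1-q)·4 = q·0+(1-q)·5 ⇒ q(2) = (1-q)(1) ⇒ q = 1/3
P2 indiff ⇒ p·2+(1-p)·8 = p·9+(1-p)·7 ⇒ p(-7) = (1-p)(-1) ⇒ p = 1/8

P1 mixes 1/8 on A; P2 mixes 1/3 on P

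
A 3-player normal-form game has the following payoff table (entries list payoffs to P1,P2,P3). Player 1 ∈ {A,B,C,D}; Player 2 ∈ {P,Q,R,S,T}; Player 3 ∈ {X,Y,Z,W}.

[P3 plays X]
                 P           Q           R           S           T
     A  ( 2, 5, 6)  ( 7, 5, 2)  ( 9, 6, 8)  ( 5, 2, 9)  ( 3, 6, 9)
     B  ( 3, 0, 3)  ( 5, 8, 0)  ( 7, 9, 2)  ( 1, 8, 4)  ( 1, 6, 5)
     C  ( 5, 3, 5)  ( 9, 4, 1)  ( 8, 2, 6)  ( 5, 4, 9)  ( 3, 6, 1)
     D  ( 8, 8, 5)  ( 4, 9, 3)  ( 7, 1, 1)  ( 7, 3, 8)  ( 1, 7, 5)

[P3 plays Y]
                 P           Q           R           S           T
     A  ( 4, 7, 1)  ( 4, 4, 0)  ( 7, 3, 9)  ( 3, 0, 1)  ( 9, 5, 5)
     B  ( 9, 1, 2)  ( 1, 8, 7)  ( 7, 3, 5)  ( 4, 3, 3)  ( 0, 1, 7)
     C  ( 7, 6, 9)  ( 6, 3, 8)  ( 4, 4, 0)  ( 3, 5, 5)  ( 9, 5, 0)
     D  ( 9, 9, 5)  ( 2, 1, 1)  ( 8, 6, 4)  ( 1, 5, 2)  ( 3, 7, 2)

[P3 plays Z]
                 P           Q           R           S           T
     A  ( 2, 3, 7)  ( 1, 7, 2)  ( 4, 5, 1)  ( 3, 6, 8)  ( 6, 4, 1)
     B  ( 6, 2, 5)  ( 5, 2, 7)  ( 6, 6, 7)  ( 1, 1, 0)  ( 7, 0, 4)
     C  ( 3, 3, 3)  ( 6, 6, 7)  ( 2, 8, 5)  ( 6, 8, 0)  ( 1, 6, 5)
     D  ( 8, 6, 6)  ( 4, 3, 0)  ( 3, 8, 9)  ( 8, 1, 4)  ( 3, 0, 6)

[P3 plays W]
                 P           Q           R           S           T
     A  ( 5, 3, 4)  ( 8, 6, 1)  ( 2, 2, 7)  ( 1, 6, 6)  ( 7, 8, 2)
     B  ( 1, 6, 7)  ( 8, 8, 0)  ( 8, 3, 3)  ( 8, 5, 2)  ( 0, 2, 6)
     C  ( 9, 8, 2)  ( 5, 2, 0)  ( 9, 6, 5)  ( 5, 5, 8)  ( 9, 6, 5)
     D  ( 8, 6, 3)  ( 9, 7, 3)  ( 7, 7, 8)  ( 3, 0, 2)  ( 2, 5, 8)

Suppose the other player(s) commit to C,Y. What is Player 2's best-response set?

u_2(P vs C,Y) = 6
u_2(Q vs C,Y) = 3
u_2(R vs C,Y) = 4
u_2(S vs C,Y) = 5
u_2(T vs C,Y) = 5
max payoff 6 at {P}

P2 best: {P}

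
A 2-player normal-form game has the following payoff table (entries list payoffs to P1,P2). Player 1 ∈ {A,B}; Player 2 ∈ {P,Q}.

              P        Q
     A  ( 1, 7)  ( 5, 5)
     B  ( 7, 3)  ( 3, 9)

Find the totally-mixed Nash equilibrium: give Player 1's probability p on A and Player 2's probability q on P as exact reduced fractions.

p=3/4, q=1/4

P1 indiff ⇒ q·1+(1-q)·5 = q·7+(1-q)·3 ⇒ q(-6) = (1-q)(-2) ⇒ q = 1/4
P2 indiff ⇒ p·7+(1-p)·3 = p·5+(1-p)·9 ⇒ p(2) = (1-p)(6) ⇒ p = 3/4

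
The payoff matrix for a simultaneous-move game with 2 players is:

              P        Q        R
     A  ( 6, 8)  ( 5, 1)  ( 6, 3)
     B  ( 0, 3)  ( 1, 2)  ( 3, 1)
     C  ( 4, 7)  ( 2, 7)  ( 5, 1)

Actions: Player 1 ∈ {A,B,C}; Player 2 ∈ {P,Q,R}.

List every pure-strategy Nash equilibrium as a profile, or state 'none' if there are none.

PSNE = {(A,P)}

(A,P): NE
(A,Q): not NE [P2→P gives 8>1]
(A,R): not NE [P2→P gives 8>3]
(B,P): not NE [P1→A gives 6>0]
(B,Q): not NE [P1→A gives 5>1; P2→P gives 3>2]
(B,R): not NE [P1→A gives 6>3; P2→P gives 3>1]
(C,P): not NE [P1→A gives 6>4]
(C,Q): not NE [P1→A gives 5>2]
(C,R): not NE [P1→A gives 6>5; P2→Q gives 7>1]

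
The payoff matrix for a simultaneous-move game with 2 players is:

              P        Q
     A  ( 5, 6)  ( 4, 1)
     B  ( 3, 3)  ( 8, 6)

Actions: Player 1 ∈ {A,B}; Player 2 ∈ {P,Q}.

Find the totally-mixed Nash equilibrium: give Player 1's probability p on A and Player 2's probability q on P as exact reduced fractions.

P1 indiff ⇒ q·5+(1-q)·4 = q·3+(1-q)·8 ⇒ q(2) = (1-q)(4) ⇒ q = 2/3
P2 indiff ⇒ p·6+(1-p)·3 = p·1+(1-p)·6 ⇒ p(5) = (1-p)(3) ⇒ p = 3/8

(p,q) = (3/8, 2/3)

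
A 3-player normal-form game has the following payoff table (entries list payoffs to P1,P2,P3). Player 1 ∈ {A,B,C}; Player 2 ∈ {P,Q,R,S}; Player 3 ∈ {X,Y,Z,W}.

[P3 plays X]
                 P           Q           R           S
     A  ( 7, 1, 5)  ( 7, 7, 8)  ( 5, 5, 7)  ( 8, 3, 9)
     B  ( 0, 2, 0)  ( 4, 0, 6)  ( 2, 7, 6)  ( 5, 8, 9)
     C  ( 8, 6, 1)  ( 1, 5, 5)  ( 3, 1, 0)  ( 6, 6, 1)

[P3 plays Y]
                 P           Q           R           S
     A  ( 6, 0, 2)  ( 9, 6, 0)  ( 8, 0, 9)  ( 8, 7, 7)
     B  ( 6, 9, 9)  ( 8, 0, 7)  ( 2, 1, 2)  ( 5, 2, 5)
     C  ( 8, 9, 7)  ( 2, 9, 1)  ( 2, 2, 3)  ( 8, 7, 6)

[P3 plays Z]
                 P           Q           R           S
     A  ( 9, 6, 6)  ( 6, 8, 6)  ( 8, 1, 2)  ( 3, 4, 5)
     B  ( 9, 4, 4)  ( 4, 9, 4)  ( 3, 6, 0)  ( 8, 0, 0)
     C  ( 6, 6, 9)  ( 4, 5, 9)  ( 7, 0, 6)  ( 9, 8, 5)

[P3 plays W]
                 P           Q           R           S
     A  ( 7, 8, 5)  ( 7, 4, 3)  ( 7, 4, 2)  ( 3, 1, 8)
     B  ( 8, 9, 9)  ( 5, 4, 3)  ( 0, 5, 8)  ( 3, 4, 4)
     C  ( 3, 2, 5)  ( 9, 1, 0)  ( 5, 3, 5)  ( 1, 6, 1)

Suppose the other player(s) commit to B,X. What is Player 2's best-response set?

P2 best: {S}

u_2(P vs B,X) = 2
u_2(Q vs B,X) = 0
u_2(R vs B,X) = 7
u_2(S vs B,X) = 8
max payoff 8 at {S}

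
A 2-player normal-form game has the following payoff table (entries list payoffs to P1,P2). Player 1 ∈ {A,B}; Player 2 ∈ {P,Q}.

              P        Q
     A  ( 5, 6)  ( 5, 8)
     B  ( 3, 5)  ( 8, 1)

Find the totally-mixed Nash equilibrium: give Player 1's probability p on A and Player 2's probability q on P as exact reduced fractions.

P1 mixes 2/3 on A; P2 mixes 3/5 on P

P1 indiff ⇒ q·5+(1-q)·5 = q·3+(1-q)·8 ⇒ q(2) = (1-q)(3) ⇒ q = 3/5
P2 indiff ⇒ p·6+(1-p)·5 = p·8+(1-p)·1 ⇒ p(-2) = (1-p)(-4) ⇒ p = 2/3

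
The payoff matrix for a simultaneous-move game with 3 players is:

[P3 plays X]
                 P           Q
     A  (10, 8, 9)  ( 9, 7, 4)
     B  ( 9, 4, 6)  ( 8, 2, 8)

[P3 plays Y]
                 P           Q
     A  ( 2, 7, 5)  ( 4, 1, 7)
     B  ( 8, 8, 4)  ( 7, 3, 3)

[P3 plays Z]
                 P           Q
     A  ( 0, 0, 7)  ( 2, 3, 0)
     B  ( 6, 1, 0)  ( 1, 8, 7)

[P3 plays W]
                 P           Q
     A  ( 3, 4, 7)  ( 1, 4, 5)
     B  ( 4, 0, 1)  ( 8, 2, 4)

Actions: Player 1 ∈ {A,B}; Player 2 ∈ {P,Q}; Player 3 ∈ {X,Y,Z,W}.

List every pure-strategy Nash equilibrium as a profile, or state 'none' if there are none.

(A,P,X): NE
(A,P,Y): not NE [P1→B gives 8>2; P3→X gives 9>5]
(A,P,Z): not NE [P1→B gives 6>0; P2→Q gives 3>0; P3→X gives 9>7]
(A,P,W): not NE [P1→B gives 4>3; P3→X gives 9>7]
(A,Q,X): not NE [P2→P gives 8>7; P3→Y gives 7>4]
(A,Q,Y): not NE [P1→B gives 7>4; P2→P gives 7>1]
(A,Q,Z): not NE [P3→Y gives 7>0]
(A,Q,W): not NE [P1→B gives 8>1; P3→Y gives 7>5]
(B,P,X): not NE [P1→A gives 10>9]
(B,P,Y): not NE [P3→X gives 6>4]
(B,P,Z): not NE [P2→Q gives 8>1; P3→X gives 6>0]
(B,P,W): not NE [P2→Q gives 2>0; P3→X gives 6>1]
(B,Q,X): not NE [P1→A gives 9>8; P2→P gives 4>2]
(B,Q,Y): not NE [P2→P gives 8>3; P3→X gives 8>3]
(B,Q,Z): not NE [P1→A gives 2>1; P3→X gives 8>7]
(B,Q,W): not NE [P3→X gives 8>4]

Nash profiles: (A,P,X)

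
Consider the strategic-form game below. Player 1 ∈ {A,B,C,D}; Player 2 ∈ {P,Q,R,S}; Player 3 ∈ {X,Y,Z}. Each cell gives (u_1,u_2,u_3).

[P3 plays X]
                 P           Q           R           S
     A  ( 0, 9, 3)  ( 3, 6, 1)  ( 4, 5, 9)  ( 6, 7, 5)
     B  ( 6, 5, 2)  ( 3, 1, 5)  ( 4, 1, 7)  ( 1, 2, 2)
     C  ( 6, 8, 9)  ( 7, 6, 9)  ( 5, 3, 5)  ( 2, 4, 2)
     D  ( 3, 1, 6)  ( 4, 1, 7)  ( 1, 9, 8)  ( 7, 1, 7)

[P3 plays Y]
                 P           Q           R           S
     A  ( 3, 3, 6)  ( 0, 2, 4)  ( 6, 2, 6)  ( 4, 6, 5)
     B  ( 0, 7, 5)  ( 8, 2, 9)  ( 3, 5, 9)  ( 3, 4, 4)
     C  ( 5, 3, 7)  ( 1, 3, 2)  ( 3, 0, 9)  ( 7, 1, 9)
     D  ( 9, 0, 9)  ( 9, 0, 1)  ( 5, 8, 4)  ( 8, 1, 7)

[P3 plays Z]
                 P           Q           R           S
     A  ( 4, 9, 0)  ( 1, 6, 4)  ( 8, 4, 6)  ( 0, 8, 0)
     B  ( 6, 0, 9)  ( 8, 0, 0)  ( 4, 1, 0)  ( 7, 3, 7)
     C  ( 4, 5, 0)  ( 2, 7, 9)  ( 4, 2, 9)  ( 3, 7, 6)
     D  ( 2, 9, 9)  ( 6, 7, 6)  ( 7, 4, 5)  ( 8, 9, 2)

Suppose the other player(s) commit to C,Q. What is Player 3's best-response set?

P3 best: {X,Z}

u_3(X vs C,Q) = 9
u_3(Y vs C,Q) = 2
u_3(Z vs C,Q) = 9
max payoff 9 at {X,Z}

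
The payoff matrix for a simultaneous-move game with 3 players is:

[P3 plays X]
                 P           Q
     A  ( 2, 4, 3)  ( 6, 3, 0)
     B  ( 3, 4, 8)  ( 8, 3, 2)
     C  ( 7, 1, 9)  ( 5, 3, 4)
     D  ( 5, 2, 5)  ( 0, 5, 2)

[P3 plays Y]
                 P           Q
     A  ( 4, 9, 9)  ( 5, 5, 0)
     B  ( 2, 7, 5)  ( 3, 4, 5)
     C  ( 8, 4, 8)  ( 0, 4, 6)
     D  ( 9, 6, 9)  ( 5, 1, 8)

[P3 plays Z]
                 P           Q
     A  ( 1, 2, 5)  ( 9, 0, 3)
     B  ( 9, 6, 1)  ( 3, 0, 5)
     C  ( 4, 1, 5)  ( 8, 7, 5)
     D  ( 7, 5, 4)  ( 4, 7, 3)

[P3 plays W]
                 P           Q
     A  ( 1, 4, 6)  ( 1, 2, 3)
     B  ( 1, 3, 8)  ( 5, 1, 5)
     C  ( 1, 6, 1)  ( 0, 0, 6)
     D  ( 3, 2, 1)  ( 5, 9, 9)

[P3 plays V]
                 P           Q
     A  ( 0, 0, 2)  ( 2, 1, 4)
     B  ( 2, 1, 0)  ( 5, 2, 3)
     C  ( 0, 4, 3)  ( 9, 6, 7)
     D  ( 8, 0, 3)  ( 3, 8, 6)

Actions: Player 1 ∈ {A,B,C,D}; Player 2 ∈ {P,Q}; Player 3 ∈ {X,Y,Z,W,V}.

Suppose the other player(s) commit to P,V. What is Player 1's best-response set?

u_1(A vs P,V) = 0
u_1(B vs P,V) = 2
u_1(C vs P,V) = 0
u_1(D vs P,V) = 8
max payoff 8 at {D}

argmax u_1 = {D}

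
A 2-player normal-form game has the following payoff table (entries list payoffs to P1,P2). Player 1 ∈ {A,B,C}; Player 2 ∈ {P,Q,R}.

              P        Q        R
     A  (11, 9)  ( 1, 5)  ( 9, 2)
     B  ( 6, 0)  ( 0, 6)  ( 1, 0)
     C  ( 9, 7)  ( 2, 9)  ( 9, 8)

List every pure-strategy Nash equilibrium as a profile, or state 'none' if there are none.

PSNE = {(A,P), (C,Q)}

(A,P): NE
(A,Q): not NE [P1→C gives 2>1; P2→P gives 9>5]
(A,R): not NE [P2→P gives 9>2]
(B,P): not NE [P1→A gives 11>6; P2→Q gives 6>0]
(B,Q): not NE [P1→C gives 2>0]
(B,R): not NE [P1→C gives 9>1; P2→Q gives 6>0]
(C,P): not NE [P1→A gives 11>9; P2→Q gives 9>7]
(C,Q): NE
(C,R): not NE [P2→Q gives 9>8]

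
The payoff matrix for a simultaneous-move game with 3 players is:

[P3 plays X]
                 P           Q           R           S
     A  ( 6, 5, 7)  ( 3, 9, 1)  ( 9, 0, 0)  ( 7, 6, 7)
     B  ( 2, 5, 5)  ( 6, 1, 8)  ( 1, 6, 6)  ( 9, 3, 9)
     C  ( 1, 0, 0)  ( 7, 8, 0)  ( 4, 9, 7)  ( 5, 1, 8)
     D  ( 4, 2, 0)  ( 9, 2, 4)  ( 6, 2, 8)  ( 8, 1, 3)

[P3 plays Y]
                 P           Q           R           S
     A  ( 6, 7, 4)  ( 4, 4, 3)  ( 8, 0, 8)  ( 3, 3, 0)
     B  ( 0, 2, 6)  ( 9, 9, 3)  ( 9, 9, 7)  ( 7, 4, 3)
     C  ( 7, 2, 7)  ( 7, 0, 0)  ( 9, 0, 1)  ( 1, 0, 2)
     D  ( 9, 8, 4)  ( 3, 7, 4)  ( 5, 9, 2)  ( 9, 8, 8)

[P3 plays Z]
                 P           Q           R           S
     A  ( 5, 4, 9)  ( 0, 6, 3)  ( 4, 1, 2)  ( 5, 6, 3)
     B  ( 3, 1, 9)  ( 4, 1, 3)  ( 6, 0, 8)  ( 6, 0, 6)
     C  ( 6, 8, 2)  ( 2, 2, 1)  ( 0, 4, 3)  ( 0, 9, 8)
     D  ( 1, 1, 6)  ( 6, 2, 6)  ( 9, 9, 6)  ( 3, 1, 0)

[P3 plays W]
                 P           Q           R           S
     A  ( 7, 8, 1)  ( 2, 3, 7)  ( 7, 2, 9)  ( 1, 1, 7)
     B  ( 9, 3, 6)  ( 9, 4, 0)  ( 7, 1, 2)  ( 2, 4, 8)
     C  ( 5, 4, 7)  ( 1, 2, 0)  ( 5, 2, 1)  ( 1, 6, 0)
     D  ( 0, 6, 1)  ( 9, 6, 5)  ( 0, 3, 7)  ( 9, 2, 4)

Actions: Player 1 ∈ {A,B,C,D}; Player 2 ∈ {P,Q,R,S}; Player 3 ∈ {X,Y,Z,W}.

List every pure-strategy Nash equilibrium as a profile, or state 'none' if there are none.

(A,P,X): not NE [P2→Q gives 9>5; P3→Z gives 9>7]
(A,P,Y): not NE [P1→D gives 9>6; P3→Z gives 9>4]
(A,P,Z): not NE [P1→C gives 6>5; P2→S gives 6>4]
(A,P,W): not NE [P1→B gives 9>7; P3→Z gives 9>1]
(A,Q,X): not NE [P1→D gives 9>3; P3→W gives 7>1]
(A,Q,Y): not NE [P1→B gives 9>4; P2→P gives 7>4; P3→W gives 7>3]
(A,Q,Z): not NE [P1→D gives 6>0; P3→W gives 7>3]
(A,Q,W): not NE [P1→D gives 9>2; P2→P gives 8>3]
(A,R,X): not NE [P2→Q gives 9>0; P3→W gives 9>0]
(A,R,Y): not NE [P1→C gives 9>8; P2→P gives 7>0; P3→W gives 9>8]
(A,R,Z): not NE [P1→D gives 9>4; P2→S gives 6>1; P3→W gives 9>2]
(A,R,W): not NE [P2→P gives 8>2]
(A,S,X): not NE [P1→B gives 9>7; P2→Q gives 9>6]
(A,S,Y): not NE [P1→D gives 9>3; P2→P gives 7>3; P3→W gives 7>0]
(A,S,Z): not NE [P1→B gives 6>5; P3→W gives 7>3]
(A,S,W): not NE [P1→D gives 9>1; P2→P gives 8>1]
(B,P,X): not NE [P1→A gives 6>2; P2→R gives 6>5; P3→Z gives 9>5]
(B,P,Y): not NE [P1→D gives 9>0; P2→R gives 9>2; P3→Z gives 9>6]
(B,P,Z): not NE [P1→C gives 6>3]
(B,P,W): not NE [P2→S gives 4>3; P3→Z gives 9>6]
(B,Q,X): not NE [P1→D gives 9>6; P2→R gives 6>1]
(B,Q,Y): not NE [P3→X gives 8>3]
(B,Q,Z): not NE [P1→D gives 6>4; P3→X gives 8>3]
(B,Q,W): not NE [P3→X gives 8>0]
(B,R,X): not NE [P1→A gives 9>1; P3→Z gives 8>6]
(B,R,Y): not NE [P3→Z gives 8>7]
(B,R,Z): not NE [P1→D gives 9>6; P2→Q gives 1>0]
(B,R,W): not NE [P2→S gives 4>1; P3→Z gives 8>2]
(B,S,X): not NE [P2→R gives 6>3]
(B,S,Y): not NE [P1→D gives 9>7; P2→R gives 9>4; P3→X gives 9>3]
(B,S,Z): not NE [P2→Q gives 1>0; P3→X gives 9>6]
(B,S,W): not NE [P1→D gives 9>2; P3→X gives 9>8]
(C,P,X): not NE [P1→A gives 6>1; P2→R gives 9>0; P3→W gives 7>0]
(C,P,Y): not NE [P1→D gives 9>7]
(C,P,Z): not NE [P2→S gives 9>8; P3→W gives 7>2]
(C,P,W): not NE [P1→B gives 9>5; P2→S gives 6>4]
(C,Q,X): not NE [P1→D gives 9>7; P2→R gives 9>8; P3→Z gives 1>0]
(C,Q,Y): not NE [P1→B gives 9>7; P2→P gives 2>0; P3→Z gives 1>0]
(C,Q,Z): not NE [P1→D gives 6>2; P2→S gives 9>2]
(C,Q,W): not NE [P1→D gives 9>1; P2→S gives 6>2; P3→Z gives 1>0]
(C,R,X): not NE [P1→A gives 9>4]
(C,R,Y): not NE [P2→P gives 2>0; P3→X gives 7>1]
(C,R,Z): not NE [P1→D gives 9>0; P2→S gives 9>4; P3→X gives 7>3]
(C,R,W): not NE [P1→B gives 7>5; P2→S gives 6>2; P3→X gives 7>1]
(C,S,X): not NE [P1→B gives 9>5; P2→R gives 9>1]
(C,S,Y): not NE [P1→D gives 9>1; P2→P gives 2>0; P3→Z gives 8>2]
(C,S,Z): not NE [P1→B gives 6>0]
(C,S,W): not NE [P1→D gives 9>1; P3→Z gives 8>0]
(D,P,X): not NE [P1→A gives 6>4; P3→Z gives 6>0]
(D,P,Y): not NE [P2→R gives 9>8; P3→Z gives 6>4]
(D,P,Z): not NE [P1→C gives 6>1; P2→R gives 9>1]
(D,P,W): not NE [P1→B gives 9>0; P3→Z gives 6>1]
(D,Q,X): not NE [P3→Z gives 6>4]
(D,Q,Y): not NE [P1→B gives 9>3; P2→R gives 9>7; P3→Z gives 6>4]
(D,Q,Z): not NE [P2→R gives 9>2]
(D,Q,W): not NE [P3→Z gives 6>5]
(D,R,X): not NE [P1→A gives 9>6]
(D,R,Y): not NE [P1→C gives 9>5; P3→X gives 8>2]
(D,R,Z): not NE [P3→X gives 8>6]
(D,R,W): not NE [P1→B gives 7>0; P2→Q gives 6>3; P3→X gives 8>7]
(D,S,X): not NE [P1→B gives 9>8; P2→R gives 2>1; P3→Y gives 8>3]
(D,S,Y): not NE [P2→R gives 9>8]
(D,S,Z): not NE [P1→B gives 6>3; P2→R gives 9>1; P3→Y gives 8>0]
(D,S,W): not NE [P2→Q gives 6>2; P3→Y gives 8>4]

No pure NE.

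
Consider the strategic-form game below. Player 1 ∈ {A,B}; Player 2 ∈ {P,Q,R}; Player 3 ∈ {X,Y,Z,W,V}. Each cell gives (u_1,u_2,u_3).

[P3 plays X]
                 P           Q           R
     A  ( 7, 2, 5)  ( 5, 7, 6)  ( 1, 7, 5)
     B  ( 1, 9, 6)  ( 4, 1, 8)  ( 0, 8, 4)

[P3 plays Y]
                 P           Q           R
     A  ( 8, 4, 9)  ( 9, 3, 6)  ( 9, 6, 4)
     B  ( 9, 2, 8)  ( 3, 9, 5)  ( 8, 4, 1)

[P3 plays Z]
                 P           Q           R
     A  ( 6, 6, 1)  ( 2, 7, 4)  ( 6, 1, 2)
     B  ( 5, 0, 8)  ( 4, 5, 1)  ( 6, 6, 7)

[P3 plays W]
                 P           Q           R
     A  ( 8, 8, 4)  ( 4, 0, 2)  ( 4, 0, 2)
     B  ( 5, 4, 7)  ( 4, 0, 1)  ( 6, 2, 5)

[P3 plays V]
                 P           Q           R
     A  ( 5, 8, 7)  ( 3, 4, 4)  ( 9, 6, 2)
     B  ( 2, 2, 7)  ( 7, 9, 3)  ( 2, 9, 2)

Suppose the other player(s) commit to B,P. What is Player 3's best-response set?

u_3(X vs B,P) = 6
u_3(Y vs B,P) = 8
u_3(Z vs B,P) = 8
u_3(W vs B,P) = 7
u_3(V vs B,P) = 7
max payoff 8 at {Y,Z}

argmax u_3 = {Y,Z}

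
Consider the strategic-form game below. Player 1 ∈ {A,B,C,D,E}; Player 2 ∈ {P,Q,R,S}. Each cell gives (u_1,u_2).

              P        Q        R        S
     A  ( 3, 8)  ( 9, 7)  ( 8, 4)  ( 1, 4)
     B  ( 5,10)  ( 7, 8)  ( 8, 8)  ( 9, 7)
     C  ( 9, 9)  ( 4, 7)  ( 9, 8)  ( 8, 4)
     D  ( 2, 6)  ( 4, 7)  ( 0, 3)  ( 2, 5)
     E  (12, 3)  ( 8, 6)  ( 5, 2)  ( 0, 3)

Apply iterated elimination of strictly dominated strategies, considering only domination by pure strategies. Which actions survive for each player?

P1 drop D (B beats it: P:5>2 Q:7>4 R:8>0 S:9>2)
P2 drop R (P beats it: A:8>4 B:10>8 C:9>8 E:3>2)
P2 drop S (Q beats it: A:7>4 B:8>7 C:7>4 E:6>3)
P1 drop B (E beats it: P:12>5 Q:8>7)
P1 drop C (E beats it: P:12>9 Q:8>4)
P1→{A,E} P2→{P,Q}

Survivors P1:{A,E} P2:{P,Q}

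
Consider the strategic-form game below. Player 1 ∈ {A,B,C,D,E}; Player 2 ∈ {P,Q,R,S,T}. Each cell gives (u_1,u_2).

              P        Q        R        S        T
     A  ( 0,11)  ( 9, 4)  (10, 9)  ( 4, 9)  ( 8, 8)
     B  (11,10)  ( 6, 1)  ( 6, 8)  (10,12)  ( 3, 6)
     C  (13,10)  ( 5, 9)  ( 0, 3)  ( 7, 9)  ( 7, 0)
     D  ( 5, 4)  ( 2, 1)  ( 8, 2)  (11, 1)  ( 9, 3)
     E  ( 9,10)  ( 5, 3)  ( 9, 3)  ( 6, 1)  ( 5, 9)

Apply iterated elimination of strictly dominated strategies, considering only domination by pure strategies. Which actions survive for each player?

P2 drop Q (P beats it: A:11>4 B:10>1 C:10>9 D:4>1 E:10>3)
P2 drop R (P beats it: A:11>9 B:10>8 C:10>3 D:4>2 E:10>3)
P1 drop A (D beats it: P:5>0 S:11>4 T:9>8)
P1 drop E (C beats it: P:13>9 S:7>6 T:7>5)
P2 drop T (P beats it: B:10>6 C:10>0 D:4>3)
P1→{B,C,D} P2→{P,S}

IESDS → P1:{B,C,D} P2:{P,S}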